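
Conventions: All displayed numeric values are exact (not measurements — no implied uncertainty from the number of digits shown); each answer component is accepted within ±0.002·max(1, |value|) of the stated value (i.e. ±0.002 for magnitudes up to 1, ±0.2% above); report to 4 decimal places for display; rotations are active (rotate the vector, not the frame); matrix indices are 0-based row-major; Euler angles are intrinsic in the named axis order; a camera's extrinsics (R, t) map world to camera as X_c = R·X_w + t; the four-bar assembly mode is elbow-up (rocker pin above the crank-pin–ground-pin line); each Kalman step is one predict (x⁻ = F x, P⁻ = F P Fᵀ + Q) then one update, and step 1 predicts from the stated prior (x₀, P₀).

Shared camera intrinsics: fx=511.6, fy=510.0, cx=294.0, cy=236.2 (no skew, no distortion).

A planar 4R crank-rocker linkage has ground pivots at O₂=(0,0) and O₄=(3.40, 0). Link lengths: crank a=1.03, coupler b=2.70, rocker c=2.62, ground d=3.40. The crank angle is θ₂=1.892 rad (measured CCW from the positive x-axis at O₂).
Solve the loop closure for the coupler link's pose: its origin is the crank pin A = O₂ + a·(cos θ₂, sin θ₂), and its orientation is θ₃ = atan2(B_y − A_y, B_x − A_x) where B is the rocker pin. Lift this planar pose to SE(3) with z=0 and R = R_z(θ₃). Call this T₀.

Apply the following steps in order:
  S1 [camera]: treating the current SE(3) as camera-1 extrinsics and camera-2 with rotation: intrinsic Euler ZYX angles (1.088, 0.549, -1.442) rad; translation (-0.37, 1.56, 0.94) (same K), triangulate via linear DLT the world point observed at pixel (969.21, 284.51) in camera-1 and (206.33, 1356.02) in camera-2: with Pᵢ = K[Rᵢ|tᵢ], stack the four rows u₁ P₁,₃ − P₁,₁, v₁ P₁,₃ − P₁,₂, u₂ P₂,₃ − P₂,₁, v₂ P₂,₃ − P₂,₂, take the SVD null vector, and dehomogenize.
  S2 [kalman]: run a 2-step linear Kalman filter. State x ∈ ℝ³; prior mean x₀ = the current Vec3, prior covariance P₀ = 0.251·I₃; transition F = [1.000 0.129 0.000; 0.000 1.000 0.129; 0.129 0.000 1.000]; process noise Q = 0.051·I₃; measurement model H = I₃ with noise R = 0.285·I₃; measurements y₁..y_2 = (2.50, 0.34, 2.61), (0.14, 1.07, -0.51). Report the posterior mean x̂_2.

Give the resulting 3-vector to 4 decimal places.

source (fourbar_fk): coupler pose = R=[0.8821 -0.4711 0.0000; 0.4711 0.8821 0.0000; 0.0000 0.0000 1.0000], t=(-0.3252, 0.9773, 0.0000)
after S1 (triangulate): (1.3877, -1.7104, 1.2916)
after S2 (kf_track): (1.1051, 0.1582, 1.1823)

result = (1.1051, 0.1582, 1.1823)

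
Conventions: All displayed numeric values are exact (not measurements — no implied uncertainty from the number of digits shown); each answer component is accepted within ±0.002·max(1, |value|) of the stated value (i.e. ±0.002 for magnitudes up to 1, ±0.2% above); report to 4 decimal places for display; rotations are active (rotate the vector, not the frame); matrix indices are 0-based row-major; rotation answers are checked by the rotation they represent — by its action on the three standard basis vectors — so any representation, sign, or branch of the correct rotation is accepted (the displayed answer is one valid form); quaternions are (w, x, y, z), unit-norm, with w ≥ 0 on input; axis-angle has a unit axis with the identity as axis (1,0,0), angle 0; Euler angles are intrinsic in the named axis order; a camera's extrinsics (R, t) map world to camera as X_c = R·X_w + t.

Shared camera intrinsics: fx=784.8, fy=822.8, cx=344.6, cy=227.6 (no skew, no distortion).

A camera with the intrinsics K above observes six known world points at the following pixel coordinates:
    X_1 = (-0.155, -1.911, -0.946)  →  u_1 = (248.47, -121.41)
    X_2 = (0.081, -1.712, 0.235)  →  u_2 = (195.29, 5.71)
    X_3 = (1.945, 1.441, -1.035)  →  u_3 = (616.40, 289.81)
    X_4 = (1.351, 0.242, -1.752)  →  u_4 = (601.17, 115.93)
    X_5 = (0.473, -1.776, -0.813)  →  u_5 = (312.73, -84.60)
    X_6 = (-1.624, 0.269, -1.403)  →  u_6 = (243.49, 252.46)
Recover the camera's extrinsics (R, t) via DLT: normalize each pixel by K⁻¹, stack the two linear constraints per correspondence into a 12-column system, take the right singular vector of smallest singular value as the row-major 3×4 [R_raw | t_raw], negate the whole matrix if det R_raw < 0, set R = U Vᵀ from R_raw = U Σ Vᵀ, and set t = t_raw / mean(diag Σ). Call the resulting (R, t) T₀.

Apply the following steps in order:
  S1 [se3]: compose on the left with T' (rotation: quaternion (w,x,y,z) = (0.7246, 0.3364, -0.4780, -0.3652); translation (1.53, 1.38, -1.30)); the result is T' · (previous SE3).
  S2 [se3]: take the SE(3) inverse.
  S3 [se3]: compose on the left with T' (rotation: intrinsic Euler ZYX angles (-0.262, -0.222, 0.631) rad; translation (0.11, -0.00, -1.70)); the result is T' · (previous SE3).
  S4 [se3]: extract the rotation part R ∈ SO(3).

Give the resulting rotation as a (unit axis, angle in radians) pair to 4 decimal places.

rotation (axis_angle) = ((-0.0898, 0.4318, 0.8975), 1.8049)

source (pnp_recover): camera pose = R=[0.6636 0.3868 -0.6403; -0.2329 0.9202 0.3146; 0.7109 -0.0596 0.7008], t=(-0.3700, -0.0800, 5.6101)
after S1 (compose_se3): R=[-0.5320 0.3539 -0.7692; -0.7811 0.1456 0.6072; 0.3269 0.9239 0.1989], t=(-3.8532, 0.8780, 0.2446)
after S2 (invert_se3): R=[-0.5320 -0.7811 0.3269; 0.3539 0.1456 0.9239; -0.7692 0.6072 0.1989], t=(-1.4443, 1.0098, -3.5457)
after S3 (compose_se3): R=[-0.2220 -0.9208 0.3208; 0.8252 -0.0022 0.5648; -0.5193 0.3901 0.7603], t=(-0.0156, 3.0435, -4.2296)
after S4 (rot_of_se3): [-0.2220 -0.9208 0.3208; 0.8252 -0.0022 0.5648; -0.5193 0.3901 0.7603]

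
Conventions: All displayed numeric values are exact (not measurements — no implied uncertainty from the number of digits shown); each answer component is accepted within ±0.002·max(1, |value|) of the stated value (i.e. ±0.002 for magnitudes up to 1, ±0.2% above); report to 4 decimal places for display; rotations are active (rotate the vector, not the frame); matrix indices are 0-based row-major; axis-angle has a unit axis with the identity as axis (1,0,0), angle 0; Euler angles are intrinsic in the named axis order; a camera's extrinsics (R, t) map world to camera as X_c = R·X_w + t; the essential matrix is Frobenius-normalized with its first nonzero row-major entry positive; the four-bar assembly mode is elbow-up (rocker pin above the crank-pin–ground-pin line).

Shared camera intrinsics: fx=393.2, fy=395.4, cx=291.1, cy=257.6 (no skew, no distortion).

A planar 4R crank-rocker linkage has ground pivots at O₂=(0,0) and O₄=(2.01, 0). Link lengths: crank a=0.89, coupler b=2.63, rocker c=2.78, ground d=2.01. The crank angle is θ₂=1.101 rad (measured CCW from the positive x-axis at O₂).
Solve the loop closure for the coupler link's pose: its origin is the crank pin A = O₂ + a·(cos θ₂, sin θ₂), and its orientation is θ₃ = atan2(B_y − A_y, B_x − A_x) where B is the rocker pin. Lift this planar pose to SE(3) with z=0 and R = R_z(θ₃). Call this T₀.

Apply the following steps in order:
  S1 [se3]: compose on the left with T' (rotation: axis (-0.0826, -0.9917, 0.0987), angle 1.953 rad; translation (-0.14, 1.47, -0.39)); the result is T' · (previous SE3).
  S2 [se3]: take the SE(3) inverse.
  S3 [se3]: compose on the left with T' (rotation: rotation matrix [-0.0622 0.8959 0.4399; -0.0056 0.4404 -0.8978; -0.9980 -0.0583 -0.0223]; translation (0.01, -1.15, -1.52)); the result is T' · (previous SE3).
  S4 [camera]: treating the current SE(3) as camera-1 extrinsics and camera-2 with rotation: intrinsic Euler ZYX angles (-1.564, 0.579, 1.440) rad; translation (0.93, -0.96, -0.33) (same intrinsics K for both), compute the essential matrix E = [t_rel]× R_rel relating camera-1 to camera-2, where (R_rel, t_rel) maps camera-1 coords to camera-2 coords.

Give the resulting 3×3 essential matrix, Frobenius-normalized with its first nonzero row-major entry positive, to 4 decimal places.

source (fourbar_fk): coupler pose = R=[0.6565 -0.7543 0.0000; 0.7543 0.6565 0.0000; 0.0000 0.0000 1.0000], t=(0.4029, 0.7936, 0.0000)
after S1 (compose_se3): R=[-0.2230 0.2880 -0.9313; 0.8711 0.4877 -0.0577; 0.4375 -0.8242 -0.3596], t=(-0.2699, 2.3277, -0.1913)
after S2 (invert_se3): R=[-0.2230 0.8711 0.4375; 0.2880 0.4877 -0.8242; -0.9313 -0.0577 -0.3596], t=(-2.0042, -1.2150, -0.1857)
after S3 (compose_se3): R=[-0.1378 0.3573 -0.9238; 0.9642 0.2617 -0.0426; 0.2265 -0.8966 -0.3806], t=(-1.0356, -1.5071, 0.5553)
after S4 (essential): [0.1540 -0.1750 -0.5179; 0.1182 -0.1324 -0.3821; -0.5440 0.3513 -0.2839]

matrix = [0.1540 -0.1750 -0.5179; 0.1182 -0.1324 -0.3821; -0.5440 0.3513 -0.2839]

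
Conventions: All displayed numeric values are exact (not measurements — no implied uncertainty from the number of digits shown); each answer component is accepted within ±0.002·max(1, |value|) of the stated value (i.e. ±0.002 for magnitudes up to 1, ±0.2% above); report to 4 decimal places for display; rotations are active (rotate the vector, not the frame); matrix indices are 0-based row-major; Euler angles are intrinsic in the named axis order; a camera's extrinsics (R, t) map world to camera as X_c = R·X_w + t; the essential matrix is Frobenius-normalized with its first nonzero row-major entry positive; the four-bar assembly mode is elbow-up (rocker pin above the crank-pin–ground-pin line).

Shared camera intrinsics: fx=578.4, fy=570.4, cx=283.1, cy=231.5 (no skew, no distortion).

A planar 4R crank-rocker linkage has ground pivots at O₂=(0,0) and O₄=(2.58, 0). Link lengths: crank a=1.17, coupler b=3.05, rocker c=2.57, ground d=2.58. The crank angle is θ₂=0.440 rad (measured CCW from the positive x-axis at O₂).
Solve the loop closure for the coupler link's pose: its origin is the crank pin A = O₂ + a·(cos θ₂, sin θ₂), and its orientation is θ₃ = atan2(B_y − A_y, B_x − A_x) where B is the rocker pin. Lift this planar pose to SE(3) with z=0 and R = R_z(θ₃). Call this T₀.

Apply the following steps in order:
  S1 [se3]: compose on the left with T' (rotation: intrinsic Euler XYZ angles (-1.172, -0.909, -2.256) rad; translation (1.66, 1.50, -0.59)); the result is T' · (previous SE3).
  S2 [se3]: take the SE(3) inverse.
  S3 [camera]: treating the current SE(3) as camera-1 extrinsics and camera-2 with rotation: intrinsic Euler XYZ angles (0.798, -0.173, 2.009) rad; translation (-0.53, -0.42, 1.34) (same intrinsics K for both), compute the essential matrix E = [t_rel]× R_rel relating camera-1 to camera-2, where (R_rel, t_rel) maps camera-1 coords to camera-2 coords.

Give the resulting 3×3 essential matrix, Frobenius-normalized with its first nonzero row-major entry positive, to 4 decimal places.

source (fourbar_fk): coupler pose = R=[0.7742 -0.6330 0.0000; 0.6330 0.7742 0.0000; 0.0000 0.0000 1.0000], t=(1.0586, 0.4983, 0.0000)
after S1 (compose_se3): R=[0.0001 0.6145 -0.7889; -0.3882 0.7271 0.5663; 0.9216 0.3062 0.2386], t=(1.4855, 0.8528, 0.3689)
after S2 (invert_se3): R=[0.0001 -0.3882 0.9216; 0.6145 0.7271 0.3062; -0.7889 0.5663 0.2386], t=(-0.0091, -1.6458, 0.6009)
after S3 (essential): [0.3337 -0.0244 0.3970; 0.4782 -0.3625 -0.3716; 0.2694 0.0079 0.3996]

matrix = [0.3337 -0.0244 0.3970; 0.4782 -0.3625 -0.3716; 0.2694 0.0079 0.3996]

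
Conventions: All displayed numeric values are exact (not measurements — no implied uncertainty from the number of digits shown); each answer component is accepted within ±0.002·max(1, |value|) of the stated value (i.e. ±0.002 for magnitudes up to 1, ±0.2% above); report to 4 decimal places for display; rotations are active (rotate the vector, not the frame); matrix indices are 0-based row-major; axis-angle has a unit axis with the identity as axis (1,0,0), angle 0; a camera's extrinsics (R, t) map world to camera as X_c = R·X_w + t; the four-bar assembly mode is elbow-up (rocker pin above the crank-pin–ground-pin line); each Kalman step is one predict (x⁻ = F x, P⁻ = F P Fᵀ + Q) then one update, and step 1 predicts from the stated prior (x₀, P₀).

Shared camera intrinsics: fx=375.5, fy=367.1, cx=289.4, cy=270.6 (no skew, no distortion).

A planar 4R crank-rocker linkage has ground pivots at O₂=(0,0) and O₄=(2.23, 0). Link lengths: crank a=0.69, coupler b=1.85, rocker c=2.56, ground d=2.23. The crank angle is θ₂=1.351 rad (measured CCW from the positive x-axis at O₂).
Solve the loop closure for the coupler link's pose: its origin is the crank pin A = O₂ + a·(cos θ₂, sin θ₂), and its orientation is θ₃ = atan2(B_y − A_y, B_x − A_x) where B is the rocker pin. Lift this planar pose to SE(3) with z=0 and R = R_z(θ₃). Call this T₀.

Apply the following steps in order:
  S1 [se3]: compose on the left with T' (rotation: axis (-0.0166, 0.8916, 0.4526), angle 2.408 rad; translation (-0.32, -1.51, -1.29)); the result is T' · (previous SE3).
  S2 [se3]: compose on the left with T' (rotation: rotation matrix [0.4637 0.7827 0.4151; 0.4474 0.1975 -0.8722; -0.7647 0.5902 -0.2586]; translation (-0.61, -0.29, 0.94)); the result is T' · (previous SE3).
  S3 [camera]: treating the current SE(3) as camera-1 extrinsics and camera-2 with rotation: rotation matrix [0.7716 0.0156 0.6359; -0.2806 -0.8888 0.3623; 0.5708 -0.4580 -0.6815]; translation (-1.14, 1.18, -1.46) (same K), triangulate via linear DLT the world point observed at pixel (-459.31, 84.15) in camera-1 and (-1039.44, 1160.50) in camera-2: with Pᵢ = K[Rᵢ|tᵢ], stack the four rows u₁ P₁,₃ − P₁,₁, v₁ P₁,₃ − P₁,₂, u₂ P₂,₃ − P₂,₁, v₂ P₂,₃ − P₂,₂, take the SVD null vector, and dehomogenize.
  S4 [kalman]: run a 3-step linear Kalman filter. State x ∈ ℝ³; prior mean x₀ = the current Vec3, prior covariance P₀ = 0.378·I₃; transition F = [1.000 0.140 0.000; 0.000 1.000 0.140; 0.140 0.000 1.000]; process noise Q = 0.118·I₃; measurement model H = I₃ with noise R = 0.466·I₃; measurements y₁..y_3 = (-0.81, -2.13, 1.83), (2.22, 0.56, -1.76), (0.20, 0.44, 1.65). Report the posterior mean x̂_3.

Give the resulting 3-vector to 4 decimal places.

result = (0.5732, -0.2102, 0.4040)

source (fourbar_fk): coupler pose = R=[0.4953 -0.8687 0.0000; 0.8687 0.4953 0.0000; 0.0000 0.0000 1.0000], t=(0.1504, 0.6734, 0.0000)
after S1 (compose_se3): R=[-0.6533 0.4820 0.5838; 0.6955 0.0775 0.7144; 0.2991 0.8727 -0.3858], t=(-0.6531, -1.0356, -0.9157)
after S2 (compose_se3): R=[0.3656 0.6464 0.6697; -0.4158 -0.5303 0.7388; 0.8327 -0.5486 0.0750], t=(-2.1036, 0.0119, 1.0650)
after S3 (triangulate): (0.4919, -1.0602, -1.8199)
after S4 (kf_track): (0.5732, -0.2102, 0.4040)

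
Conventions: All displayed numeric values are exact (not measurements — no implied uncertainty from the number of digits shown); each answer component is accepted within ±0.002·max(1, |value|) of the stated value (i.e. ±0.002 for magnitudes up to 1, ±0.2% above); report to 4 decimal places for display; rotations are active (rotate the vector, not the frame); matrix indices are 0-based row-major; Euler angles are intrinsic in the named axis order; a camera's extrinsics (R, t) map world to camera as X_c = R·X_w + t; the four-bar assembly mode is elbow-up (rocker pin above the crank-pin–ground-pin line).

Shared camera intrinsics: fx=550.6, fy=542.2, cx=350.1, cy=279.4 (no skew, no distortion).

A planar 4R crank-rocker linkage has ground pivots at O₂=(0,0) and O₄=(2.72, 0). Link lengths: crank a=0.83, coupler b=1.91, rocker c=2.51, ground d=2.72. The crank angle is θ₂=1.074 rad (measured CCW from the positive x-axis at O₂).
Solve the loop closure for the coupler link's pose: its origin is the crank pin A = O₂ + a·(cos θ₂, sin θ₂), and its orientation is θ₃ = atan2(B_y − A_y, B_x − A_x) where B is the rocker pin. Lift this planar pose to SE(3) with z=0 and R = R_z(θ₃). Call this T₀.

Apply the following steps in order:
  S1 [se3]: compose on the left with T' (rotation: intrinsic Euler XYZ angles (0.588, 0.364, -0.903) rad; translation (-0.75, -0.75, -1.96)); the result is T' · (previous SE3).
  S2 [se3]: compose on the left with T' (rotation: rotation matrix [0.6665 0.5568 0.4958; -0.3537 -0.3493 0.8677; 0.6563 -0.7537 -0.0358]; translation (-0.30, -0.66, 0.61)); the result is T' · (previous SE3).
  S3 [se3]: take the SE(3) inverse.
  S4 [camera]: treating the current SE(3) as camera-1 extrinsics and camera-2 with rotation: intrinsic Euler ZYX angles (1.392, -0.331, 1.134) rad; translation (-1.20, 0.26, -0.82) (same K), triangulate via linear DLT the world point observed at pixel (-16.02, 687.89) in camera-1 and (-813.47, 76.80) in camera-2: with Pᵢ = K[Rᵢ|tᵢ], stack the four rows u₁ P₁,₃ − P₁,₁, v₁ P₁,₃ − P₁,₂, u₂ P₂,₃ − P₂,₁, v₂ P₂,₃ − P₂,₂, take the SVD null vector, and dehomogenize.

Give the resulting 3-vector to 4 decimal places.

source (fourbar_fk): coupler pose = R=[0.6168 -0.7871 0.0000; 0.7871 0.6168 0.0000; 0.0000 0.0000 1.0000], t=(0.3956, 0.7297, 0.0000)
after S1 (compose_se3): R=[0.9345 -0.0029 0.3560; 0.2000 0.8314 -0.5184; -0.2945 0.5556 0.7775], t=(0.0143, -0.4710, -2.1239)
after S2 (compose_se3): R=[0.5881 0.7365 0.3342; -0.6560 0.1927 0.7298; 0.4731 -0.6484 0.5965], t=(-1.6057, -2.3435, 1.0504)
after S3 (invert_se3): R=[0.5881 -0.6560 0.4731; 0.7365 0.1927 -0.6484; 0.3342 0.7298 0.5965], t=(-1.0898, 2.3154, 1.6203)
after S4 (triangulate): (-0.0692, 1.7024, 0.4128)

result = (-0.0692, 1.7024, 0.4128)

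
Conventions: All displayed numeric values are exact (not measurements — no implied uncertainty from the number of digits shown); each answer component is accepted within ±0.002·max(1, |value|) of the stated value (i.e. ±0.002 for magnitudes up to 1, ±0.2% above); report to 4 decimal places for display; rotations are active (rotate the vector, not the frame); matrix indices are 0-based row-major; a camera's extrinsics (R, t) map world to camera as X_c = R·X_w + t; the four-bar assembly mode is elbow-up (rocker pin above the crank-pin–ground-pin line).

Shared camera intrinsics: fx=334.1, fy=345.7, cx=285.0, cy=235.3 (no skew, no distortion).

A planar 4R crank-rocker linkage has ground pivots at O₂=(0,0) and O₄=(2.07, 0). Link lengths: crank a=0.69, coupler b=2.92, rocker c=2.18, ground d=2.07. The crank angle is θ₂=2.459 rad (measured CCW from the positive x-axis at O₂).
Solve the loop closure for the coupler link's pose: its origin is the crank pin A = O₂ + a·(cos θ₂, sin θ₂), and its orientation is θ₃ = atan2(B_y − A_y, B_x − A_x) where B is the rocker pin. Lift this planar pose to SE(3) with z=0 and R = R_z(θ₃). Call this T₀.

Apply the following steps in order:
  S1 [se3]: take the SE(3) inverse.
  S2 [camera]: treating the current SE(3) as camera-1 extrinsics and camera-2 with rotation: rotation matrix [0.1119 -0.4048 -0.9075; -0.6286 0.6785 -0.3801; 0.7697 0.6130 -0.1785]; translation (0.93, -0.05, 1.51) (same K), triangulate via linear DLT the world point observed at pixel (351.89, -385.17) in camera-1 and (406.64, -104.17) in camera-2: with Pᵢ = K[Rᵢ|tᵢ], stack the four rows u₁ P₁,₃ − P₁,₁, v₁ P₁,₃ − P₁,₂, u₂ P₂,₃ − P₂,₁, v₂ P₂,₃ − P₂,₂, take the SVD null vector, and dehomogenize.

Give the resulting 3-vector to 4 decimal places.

source (fourbar_fk): coupler pose = R=[0.8056 -0.5925 0.0000; 0.5925 0.8056 0.0000; 0.0000 0.0000 1.0000], t=(-0.5354, 0.4353, 0.0000)
after S1 (invert_se3): R=[0.8056 0.5925 0.0000; -0.5925 0.8056 0.0000; 0.0000 0.0000 1.0000], t=(0.1734, -0.6678, 0.0000)
after S2 (triangulate): (0.5859, -0.7800, 0.9156)

result = (0.5859, -0.7800, 0.9156)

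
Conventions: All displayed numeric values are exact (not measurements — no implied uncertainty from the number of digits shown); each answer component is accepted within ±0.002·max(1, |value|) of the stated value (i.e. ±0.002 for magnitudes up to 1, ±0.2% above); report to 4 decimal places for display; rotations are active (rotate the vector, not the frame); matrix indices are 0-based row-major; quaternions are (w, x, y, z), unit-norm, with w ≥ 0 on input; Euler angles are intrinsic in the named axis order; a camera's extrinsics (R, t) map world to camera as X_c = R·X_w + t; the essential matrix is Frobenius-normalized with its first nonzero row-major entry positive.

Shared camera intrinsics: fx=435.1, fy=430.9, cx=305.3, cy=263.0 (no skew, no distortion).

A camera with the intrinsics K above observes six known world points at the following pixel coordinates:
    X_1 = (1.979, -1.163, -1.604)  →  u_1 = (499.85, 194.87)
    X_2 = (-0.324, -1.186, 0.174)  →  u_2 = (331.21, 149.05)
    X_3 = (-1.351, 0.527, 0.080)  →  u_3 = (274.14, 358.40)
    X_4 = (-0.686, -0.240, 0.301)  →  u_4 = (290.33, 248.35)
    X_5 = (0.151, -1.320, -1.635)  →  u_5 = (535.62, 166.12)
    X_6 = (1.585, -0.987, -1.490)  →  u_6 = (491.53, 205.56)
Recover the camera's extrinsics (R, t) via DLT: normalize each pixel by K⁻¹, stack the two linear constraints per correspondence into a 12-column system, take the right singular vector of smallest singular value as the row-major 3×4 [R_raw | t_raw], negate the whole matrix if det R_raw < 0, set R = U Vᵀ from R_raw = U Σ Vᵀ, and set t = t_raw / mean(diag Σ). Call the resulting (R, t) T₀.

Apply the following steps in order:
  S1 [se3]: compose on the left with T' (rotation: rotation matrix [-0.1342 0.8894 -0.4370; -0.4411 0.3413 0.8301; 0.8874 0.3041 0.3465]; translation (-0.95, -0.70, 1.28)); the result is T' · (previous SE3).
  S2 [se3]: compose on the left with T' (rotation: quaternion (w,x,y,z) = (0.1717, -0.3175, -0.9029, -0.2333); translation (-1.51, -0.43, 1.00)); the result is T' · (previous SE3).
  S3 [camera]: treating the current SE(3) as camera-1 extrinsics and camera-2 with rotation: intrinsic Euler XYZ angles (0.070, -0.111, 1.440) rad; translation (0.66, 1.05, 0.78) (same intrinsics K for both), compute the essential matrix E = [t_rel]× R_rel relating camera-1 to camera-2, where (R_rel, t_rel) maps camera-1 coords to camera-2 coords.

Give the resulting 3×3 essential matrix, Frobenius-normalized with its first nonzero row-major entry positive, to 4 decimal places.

source (pnp_recover): camera pose = R=[0.2851 -0.1572 -0.9455; -0.0889 0.9779 -0.1894; 0.9544 0.1381 0.2648], t=(0.3099, 0.1000, 4.4502)
after S1 (compose_se3): R=[-0.5344 0.8305 -0.1573; 0.6361 0.5177 0.5722; 0.5566 0.2057 -0.8049], t=(-2.8473, 2.8914, 3.1274)
after S2 (compose_se3): R=[0.7207 -0.3091 0.6205; 0.4702 0.8757 -0.1099; -0.5094 0.3710 0.7764], t=(1.9784, 1.8178, -2.0043)
after S3 (essential): [0.6309 0.0733 0.2895; -0.0163 0.2129 0.2292; -0.2795 0.4336 0.3854]

matrix = [0.6309 0.0733 0.2895; -0.0163 0.2129 0.2292; -0.2795 0.4336 0.3854]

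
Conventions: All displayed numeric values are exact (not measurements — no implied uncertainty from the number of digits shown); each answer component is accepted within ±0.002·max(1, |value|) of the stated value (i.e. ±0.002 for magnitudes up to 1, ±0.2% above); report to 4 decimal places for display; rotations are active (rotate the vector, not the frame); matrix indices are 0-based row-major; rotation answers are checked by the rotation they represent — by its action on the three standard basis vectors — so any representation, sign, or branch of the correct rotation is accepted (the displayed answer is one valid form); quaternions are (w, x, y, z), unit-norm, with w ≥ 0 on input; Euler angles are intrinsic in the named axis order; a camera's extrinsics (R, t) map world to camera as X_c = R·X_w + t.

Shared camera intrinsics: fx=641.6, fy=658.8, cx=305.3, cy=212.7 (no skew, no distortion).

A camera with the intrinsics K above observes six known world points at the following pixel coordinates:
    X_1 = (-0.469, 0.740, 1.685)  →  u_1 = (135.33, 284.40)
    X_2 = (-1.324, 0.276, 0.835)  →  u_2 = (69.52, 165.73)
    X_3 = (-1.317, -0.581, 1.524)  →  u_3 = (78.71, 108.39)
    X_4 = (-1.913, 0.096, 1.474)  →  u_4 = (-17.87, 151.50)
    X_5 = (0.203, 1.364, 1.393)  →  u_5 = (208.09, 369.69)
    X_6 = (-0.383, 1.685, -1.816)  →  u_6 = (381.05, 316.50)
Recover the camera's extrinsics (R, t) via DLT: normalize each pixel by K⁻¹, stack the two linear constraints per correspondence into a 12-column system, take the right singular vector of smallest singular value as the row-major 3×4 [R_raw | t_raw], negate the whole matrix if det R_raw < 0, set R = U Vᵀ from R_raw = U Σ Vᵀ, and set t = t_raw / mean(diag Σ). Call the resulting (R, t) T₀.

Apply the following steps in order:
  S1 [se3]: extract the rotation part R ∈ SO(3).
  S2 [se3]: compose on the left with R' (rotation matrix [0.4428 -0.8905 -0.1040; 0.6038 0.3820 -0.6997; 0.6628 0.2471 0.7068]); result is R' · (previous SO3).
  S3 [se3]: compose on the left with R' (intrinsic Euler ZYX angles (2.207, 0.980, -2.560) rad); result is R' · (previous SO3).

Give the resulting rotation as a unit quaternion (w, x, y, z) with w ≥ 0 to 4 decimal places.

source (pnp_recover): camera pose = R=[0.8570 -0.1011 -0.5054; 0.2929 0.9024 0.3160; 0.4241 -0.4188 0.8030], t=(-0.1395, -0.4599, 4.6992)
after S1 (rot_of_se3): [0.8570 -0.1011 -0.5054; 0.2929 0.9024 0.3160; 0.4241 -0.4188 0.8030]
after S2 (compose_so3): [0.0746 -0.8049 -0.5887; 0.3325 0.5766 -0.7463; 0.9401 -0.1401 0.3107]
after S3 (compose_so3): [0.2612 0.8144 -0.5182; -0.7551 -0.1620 -0.6352; -0.6013 0.5572 0.5727]

rotation (quat) = (0.6465, 0.4611, 0.0321, -0.6070)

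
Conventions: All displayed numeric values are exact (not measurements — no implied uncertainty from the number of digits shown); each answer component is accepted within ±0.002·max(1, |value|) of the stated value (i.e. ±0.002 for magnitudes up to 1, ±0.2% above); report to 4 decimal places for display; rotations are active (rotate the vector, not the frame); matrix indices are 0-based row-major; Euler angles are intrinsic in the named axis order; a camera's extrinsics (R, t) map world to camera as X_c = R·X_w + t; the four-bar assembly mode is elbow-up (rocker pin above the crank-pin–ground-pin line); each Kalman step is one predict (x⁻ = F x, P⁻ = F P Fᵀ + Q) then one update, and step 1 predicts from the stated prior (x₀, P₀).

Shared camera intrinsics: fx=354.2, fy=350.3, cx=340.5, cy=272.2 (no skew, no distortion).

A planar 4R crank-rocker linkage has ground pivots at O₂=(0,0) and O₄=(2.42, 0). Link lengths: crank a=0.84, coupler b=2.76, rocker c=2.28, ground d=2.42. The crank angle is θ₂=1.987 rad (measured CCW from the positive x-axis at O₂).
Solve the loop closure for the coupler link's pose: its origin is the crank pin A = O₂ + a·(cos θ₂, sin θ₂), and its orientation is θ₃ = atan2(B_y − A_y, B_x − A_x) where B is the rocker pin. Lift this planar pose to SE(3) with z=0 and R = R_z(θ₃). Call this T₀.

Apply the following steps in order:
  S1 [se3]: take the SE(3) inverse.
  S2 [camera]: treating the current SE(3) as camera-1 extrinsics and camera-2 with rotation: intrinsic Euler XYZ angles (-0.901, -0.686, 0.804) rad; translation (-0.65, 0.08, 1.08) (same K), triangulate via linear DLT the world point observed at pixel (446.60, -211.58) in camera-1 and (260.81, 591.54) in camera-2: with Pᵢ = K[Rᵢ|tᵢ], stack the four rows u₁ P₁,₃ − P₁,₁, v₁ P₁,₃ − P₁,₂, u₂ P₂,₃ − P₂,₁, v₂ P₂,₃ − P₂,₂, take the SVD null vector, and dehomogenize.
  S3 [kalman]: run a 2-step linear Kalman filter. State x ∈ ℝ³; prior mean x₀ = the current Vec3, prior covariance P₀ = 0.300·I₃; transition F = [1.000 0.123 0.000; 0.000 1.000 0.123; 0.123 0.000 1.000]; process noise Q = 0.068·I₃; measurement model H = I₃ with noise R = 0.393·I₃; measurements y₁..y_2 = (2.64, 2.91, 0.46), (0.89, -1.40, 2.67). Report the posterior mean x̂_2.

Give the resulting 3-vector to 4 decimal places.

source (fourbar_fk): coupler pose = R=[0.8460 -0.5333 0.0000; 0.5333 0.8460 0.0000; 0.0000 0.0000 1.0000], t=(-0.3396, 0.7683, 0.0000)
after S1 (invert_se3): R=[0.8460 0.5333 0.0000; -0.5333 0.8460 0.0000; 0.0000 0.0000 1.0000], t=(-0.1224, -0.8310, 0.0000)
after S2 (triangulate): (1.2913, -0.8934, 1.6476)
after S3 (kf_track): (1.5576, 0.1713, 1.8614)

result = (1.5576, 0.1713, 1.8614)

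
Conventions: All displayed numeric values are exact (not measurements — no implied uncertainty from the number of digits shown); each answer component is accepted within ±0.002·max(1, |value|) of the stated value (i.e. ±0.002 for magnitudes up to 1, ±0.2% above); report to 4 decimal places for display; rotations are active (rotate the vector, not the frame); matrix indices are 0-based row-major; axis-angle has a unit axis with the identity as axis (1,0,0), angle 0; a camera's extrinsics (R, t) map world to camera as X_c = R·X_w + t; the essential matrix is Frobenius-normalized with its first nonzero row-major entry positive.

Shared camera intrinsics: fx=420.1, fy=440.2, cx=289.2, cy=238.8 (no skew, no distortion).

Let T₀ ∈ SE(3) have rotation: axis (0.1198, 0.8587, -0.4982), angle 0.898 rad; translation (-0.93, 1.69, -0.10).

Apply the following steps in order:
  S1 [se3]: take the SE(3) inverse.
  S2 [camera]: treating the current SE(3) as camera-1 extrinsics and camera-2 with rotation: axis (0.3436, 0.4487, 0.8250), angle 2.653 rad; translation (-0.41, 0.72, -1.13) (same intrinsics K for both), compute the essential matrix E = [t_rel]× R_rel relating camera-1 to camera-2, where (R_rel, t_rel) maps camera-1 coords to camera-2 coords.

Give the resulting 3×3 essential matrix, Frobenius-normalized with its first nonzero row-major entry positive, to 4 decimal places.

matrix = [0.2686 -0.6285 -0.1790; 0.0045 0.0331 0.0059; -0.6410 -0.2912 0.0635]

after S1 (invert_se3): R=[0.6286 -0.3509 -0.6941; 0.4284 0.9011 -0.0675; 0.6491 -0.2549 0.7167], t=(1.1082, -1.1311, 1.1061)
after S2 (essential): [0.2686 -0.6285 -0.1790; 0.0045 0.0331 0.0059; -0.6410 -0.2912 0.0635]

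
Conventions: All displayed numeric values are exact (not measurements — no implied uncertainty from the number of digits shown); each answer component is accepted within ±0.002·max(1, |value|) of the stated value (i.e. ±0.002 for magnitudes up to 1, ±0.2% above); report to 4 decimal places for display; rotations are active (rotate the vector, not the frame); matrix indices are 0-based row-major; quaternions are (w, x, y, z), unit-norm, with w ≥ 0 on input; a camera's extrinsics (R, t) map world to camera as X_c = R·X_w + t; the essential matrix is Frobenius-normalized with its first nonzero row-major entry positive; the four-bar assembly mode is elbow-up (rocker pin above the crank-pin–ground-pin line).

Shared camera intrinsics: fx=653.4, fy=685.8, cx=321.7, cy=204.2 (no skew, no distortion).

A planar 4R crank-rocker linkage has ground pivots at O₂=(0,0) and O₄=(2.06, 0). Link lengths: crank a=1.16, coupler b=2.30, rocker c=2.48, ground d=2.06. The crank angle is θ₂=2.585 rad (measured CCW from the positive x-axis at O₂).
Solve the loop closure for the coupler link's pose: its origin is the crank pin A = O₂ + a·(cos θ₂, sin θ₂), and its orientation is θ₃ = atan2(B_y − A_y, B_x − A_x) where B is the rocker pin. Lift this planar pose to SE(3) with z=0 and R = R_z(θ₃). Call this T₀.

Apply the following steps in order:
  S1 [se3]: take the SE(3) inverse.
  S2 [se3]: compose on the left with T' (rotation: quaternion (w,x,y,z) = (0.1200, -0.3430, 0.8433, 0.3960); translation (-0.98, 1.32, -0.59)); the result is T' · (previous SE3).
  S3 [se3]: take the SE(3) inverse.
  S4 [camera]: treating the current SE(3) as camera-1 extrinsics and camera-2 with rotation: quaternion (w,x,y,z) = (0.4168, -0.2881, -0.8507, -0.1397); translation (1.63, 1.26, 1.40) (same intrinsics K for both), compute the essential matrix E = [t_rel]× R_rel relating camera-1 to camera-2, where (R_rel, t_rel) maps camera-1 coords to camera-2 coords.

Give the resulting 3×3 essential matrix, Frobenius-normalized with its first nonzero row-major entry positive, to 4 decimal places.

matrix = [0.3866 -0.0503 -0.0297; -0.1702 0.6546 0.1118; -0.5657 -0.2390 -0.0053]

source (fourbar_fk): coupler pose = R=[0.7585 -0.6517 0.0000; 0.6517 0.7585 0.0000; 0.0000 0.0000 1.0000], t=(-0.9849, 0.6128, 0.0000)
after S1 (invert_se3): R=[0.7585 0.6517 0.0000; -0.6517 0.7585 0.0000; 0.0000 0.0000 1.0000], t=(0.3477, -1.1067, 0.0000)
after S2 (compose_se3): R=[-0.1192 -0.9904 -0.0693; -0.6607 0.0271 0.7502; -0.7412 0.1352 -0.6576], t=(-0.4905, 0.6527, -1.4028)
after S3 (invert_se3): R=[-0.1192 -0.6607 -0.7412; -0.9904 0.0271 0.1352; -0.0693 0.7502 -0.6576], t=(-0.6670, -0.3138, -1.4461)
after S4 (essential): [0.3866 -0.0503 -0.0297; -0.1702 0.6546 0.1118; -0.5657 -0.2390 -0.0053]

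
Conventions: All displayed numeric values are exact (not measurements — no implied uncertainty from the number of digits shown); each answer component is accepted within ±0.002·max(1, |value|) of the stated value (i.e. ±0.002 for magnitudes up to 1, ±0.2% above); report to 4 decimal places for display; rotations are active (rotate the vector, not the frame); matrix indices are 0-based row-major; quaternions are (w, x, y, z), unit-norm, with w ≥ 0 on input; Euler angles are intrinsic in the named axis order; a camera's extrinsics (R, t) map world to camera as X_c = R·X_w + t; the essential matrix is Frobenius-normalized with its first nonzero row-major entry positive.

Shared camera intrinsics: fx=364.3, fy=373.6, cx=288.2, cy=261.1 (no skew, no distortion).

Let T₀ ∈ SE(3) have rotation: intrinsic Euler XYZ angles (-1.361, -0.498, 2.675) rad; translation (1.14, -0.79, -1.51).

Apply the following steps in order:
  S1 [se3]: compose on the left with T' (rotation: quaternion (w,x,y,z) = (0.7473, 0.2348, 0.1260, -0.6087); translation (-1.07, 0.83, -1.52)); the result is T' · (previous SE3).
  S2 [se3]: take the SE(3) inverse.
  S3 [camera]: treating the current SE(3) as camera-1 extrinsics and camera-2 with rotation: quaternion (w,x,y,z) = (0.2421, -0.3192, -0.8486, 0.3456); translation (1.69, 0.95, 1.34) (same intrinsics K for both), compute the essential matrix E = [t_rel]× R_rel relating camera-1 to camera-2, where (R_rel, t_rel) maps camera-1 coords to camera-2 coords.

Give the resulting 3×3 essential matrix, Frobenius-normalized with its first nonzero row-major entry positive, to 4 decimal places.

after S1 (compose_se3): R=[-0.4402 -0.5545 0.7062; 0.8860 -0.1407 0.4418; -0.1456 0.8202 0.5532], t=(-1.4292, 0.5044, -3.5122)
after S2 (invert_se3): R=[-0.4402 0.8860 -0.1456; -0.5545 -0.1407 0.8202; 0.7062 0.4418 0.5532], t=(-1.5874, 2.1592, 2.7295)
after S3 (essential): [0.2132 -0.1760 0.2837; -0.6256 -0.2437 -0.0950; 0.0016 0.4448 -0.4306]

matrix = [0.2132 -0.1760 0.2837; -0.6256 -0.2437 -0.0950; 0.0016 0.4448 -0.4306]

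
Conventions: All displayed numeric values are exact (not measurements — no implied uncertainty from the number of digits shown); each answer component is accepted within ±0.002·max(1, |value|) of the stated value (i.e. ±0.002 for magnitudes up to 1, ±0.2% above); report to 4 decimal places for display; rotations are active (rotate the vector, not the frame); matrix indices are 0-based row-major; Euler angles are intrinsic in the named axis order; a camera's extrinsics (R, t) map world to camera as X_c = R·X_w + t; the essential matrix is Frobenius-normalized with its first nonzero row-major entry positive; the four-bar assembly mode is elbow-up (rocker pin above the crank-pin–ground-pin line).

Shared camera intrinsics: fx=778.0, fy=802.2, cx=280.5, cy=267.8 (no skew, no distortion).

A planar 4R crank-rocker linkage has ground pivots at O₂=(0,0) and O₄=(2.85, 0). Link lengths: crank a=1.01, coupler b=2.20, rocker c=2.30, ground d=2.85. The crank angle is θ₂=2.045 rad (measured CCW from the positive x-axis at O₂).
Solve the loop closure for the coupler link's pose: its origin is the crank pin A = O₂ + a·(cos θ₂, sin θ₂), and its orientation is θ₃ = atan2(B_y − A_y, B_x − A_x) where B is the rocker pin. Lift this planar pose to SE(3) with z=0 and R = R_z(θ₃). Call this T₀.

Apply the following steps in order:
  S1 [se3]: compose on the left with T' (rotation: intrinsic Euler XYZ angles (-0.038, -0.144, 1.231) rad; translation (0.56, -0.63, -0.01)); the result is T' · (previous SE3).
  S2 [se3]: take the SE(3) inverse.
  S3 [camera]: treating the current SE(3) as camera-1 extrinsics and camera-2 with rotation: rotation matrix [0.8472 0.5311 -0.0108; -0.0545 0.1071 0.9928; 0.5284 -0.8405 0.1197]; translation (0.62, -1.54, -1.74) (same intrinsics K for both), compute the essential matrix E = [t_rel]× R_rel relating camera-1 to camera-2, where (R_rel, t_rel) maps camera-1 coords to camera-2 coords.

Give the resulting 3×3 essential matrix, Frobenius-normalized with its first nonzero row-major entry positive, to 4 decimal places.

matrix = [0.5300 0.2007 0.4200; -0.2279 0.3634 0.0487; 0.2372 -0.4974 -0.1115]

source (fourbar_fk): coupler pose = R=[0.8970 -0.4420 0.0000; 0.4420 0.8970 0.0000; 0.0000 0.0000 1.0000], t=(-0.4612, 0.8986, 0.0000)
after S1 (compose_se3): R=[-0.1165 -0.9828 -0.1435; 0.9917 -0.1231 0.0376; -0.0546 -0.1379 0.9889], t=(-0.4305, -0.7707, -0.1484)
after S2 (invert_se3): R=[-0.1165 0.9917 -0.0546; -0.9828 -0.1231 -0.1379; -0.1435 0.0376 0.9889], t=(0.7060, -0.5384, 0.1139)
after S3 (essential): [0.5300 0.2007 0.4200; -0.2279 0.3634 0.0487; 0.2372 -0.4974 -0.1115]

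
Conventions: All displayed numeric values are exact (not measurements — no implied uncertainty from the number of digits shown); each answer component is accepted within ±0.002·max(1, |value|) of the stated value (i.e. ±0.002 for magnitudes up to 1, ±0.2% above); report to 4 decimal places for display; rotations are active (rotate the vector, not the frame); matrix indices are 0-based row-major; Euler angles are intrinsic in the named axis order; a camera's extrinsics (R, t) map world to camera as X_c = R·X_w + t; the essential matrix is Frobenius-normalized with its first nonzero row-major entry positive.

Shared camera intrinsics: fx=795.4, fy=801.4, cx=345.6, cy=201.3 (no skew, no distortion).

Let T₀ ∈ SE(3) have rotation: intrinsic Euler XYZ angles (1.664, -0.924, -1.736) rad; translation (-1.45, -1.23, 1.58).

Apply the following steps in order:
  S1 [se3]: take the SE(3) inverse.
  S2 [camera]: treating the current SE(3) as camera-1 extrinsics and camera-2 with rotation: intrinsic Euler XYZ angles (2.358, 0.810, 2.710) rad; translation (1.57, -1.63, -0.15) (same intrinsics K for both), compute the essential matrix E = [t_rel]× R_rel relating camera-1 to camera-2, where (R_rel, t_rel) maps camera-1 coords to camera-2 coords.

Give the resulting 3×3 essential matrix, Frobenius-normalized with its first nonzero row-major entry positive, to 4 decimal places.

after S1 (invert_se3): R=[-0.0991 0.2225 -0.9699; 0.5944 -0.7684 -0.2370; -0.7980 -0.6000 -0.0561], t=(1.6624, 0.2912, -1.8065)
after S2 (essential): [0.1274 0.1567 0.2218; 0.2352 0.4498 0.3951; -0.2048 0.5217 -0.4268]

matrix = [0.1274 0.1567 0.2218; 0.2352 0.4498 0.3951; -0.2048 0.5217 -0.4268]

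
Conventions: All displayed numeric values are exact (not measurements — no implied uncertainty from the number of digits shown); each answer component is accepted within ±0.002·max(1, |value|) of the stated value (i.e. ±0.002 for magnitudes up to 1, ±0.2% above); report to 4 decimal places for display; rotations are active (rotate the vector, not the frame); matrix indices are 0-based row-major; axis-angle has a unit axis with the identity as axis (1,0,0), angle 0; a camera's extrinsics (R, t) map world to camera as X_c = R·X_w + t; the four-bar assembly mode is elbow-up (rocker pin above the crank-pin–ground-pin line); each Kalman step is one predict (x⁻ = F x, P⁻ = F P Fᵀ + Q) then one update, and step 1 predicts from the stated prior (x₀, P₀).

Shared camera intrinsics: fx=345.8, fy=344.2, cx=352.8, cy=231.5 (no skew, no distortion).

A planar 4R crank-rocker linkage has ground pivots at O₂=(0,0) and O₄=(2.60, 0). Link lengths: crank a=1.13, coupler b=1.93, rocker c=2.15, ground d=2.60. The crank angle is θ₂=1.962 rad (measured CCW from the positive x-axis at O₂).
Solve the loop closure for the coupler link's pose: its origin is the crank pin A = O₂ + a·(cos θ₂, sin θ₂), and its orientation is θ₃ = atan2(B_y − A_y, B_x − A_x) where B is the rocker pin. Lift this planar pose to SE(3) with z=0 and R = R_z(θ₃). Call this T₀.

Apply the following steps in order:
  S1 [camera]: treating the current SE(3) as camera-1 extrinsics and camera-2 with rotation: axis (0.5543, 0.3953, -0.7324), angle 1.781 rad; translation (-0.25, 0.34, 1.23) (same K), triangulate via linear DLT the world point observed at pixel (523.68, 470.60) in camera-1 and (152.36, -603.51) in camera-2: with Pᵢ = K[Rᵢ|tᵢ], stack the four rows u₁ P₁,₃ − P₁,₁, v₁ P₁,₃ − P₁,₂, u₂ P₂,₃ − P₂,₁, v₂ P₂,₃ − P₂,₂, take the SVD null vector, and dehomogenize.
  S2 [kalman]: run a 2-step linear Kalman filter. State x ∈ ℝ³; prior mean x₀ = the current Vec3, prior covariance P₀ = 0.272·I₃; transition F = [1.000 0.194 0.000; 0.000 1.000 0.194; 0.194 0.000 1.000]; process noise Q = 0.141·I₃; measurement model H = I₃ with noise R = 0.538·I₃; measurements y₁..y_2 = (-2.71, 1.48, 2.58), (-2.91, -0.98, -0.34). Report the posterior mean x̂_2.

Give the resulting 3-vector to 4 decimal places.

result = (-1.5409, 0.0067, 0.9620)

source (fourbar_fk): coupler pose = R=[0.9292 -0.3697 0.0000; 0.3697 0.9292 0.0000; 0.0000 0.0000 1.0000], t=(-0.4309, 1.0446, 0.0000)
after S1 (triangulate): (1.3736, -0.2512, 1.8988)
after S2 (kf_track): (-1.5409, 0.0067, 0.9620)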